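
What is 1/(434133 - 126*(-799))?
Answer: 1/534807 ≈ 1.8698e-6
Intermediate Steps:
1/(434133 - 126*(-799)) = 1/(434133 + 100674) = 1/534807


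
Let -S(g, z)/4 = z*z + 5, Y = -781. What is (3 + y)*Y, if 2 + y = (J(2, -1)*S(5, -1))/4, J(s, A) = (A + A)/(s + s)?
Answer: -3124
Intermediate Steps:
S(g, z) = -20 - 4*z² (S(g, z) = -4*(z*z + 5) = -4*(z² + 5) = -4*(5 + z²) = -20 - 4*z²)
J(s, A) = A/s (J(s, A) = (2*A)/((2*s)) = (2*A)*(1/(2*s)) = A/s)
y = 1 (y = -2 + ((-1/2)*(-20 - 4*(-1)²))/4 = -2 + ((-1*½)*(-20 - 4*1))*(¼) = -2 - (-20 - 4)/2*(¼) = -2 - ½*(-24)*(¼) = -2 + 12*(¼) = -2 + 3 = 1)
(3 + y)*Y = (3 + 1)*(-781) = 4*(-781) = -3124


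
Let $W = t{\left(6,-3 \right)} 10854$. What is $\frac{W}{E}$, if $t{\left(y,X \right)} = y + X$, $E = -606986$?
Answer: $- \frac{16281}{303493} \approx -0.053645$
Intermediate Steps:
$t{\left(y,X \right)} = X + y$
$W = 32562$ ($W = \left(-3 + 6\right) 10854 = 3 \cdot 10854 = 32562$)
$\frac{W}{E} = \frac{32562}{-606986} = 32562 \left(- \frac{1}{606986}\right) = - \frac{16281}{303493}$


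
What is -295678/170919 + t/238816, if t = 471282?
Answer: 4969205455/20409095952 ≈ 0.24348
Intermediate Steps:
-295678/170919 + t/238816 = -295678/170919 + 471282/238816 = -295678*1/170919 + 471282*(1/238816) = -295678/170919 + 235641/119408 = 4969205455/20409095952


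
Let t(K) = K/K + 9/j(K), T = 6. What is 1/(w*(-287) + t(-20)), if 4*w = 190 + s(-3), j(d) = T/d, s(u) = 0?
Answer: -2/27323 ≈ -7.3198e-5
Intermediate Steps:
j(d) = 6/d
w = 95/2 (w = (190 + 0)/4 = (¼)*190 = 95/2 ≈ 47.500)
t(K) = 1 + 3*K/2 (t(K) = K/K + 9/((6/K)) = 1 + 9*(K/6) = 1 + 3*K/2)
1/(w*(-287) + t(-20)) = 1/((95/2)*(-287) + (1 + (3/2)*(-20))) = 1/(-27265/2 + (1 - 30)) = 1/(-27265/2 - 29) = 1/(-27323/2) = -2/27323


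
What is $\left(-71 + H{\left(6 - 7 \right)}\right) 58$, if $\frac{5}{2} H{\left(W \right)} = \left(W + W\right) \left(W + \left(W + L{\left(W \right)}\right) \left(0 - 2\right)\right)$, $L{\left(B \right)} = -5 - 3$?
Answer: $- \frac{24534}{5} \approx -4906.8$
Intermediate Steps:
$L{\left(B \right)} = -8$ ($L{\left(B \right)} = -5 - 3 = -8$)
$H{\left(W \right)} = \frac{4 W \left(16 - W\right)}{5}$ ($H{\left(W \right)} = \frac{2 \left(W + W\right) \left(W + \left(W - 8\right) \left(0 - 2\right)\right)}{5} = \frac{2 \cdot 2 W \left(W + \left(-8 + W\right) \left(-2\right)\right)}{5} = \frac{2 \cdot 2 W \left(W - \left(-16 + 2 W\right)\right)}{5} = \frac{2 \cdot 2 W \left(16 - W\right)}{5} = \frac{4 W \left(16 - W\right)}{5}$)
$\left(-71 + H{\left(6 - 7 \right)}\right) 58 = \left(-71 + \frac{4 \left(6 - 7\right) \left(16 - \left(6 - 7\right)\right)}{5}\right) 58 = \left(-71 + \frac{4}{5} \left(-1\right) \left(16 - -1\right)\right) 58 = \left(-71 + \frac{4}{5} \left(-1\right) \left(16 + 1\right)\right) 58 = \left(-71 + \frac{4}{5} \left(-1\right) 17\right) 58 = \left(-71 - \frac{68}{5}\right) 58 = \left(- \frac{423}{5}\right) 58 = - \frac{24534}{5}$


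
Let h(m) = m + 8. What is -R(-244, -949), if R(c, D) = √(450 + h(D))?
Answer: -I*√491 ≈ -22.159*I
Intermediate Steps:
h(m) = 8 + m
R(c, D) = √(458 + D) (R(c, D) = √(450 + (8 + D)) = √(458 + D))
-R(-244, -949) = -√(458 - 949) = -√(-491) = -I*√491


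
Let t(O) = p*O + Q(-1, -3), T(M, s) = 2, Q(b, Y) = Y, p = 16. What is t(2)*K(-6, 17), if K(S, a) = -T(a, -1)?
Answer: -58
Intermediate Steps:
K(S, a) = -2 (K(S, a) = -1*2 = -2)
t(O) = -3 + 16*O (t(O) = 16*O - 3 = -3 + 16*O)
t(2)*K(-6, 17) = (-3 + 16*2)*(-2) = (-3 + 32)*(-2) = 29*(-2) = -58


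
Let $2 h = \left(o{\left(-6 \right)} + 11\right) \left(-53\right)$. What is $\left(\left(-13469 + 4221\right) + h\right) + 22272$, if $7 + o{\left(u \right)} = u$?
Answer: $13077$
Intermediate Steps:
$o{\left(u \right)} = -7 + u$
$h = 53$ ($h = \frac{\left(\left(-7 - 6\right) + 11\right) \left(-53\right)}{2} = \frac{\left(-13 + 11\right) \left(-53\right)}{2} = \frac{\left(-2\right) \left(-53\right)}{2} = \frac{1}{2} \cdot 106 = 53$)
$\left(\left(-13469 + 4221\right) + h\right) + 22272 = \left(\left(-13469 + 4221\right) + 53\right) + 22272 = \left(-9248 + 53\right) + 22272 = -9195 + 22272 = 13077$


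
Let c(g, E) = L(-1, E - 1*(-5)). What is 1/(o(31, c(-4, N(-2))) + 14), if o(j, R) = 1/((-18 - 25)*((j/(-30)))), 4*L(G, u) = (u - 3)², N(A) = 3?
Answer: 1333/18692 ≈ 0.071314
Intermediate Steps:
L(G, u) = (-3 + u)²/4 (L(G, u) = (u - 3)²/4 = (-3 + u)²/4)
c(g, E) = (2 + E)²/4 (c(g, E) = (-3 + (E - 1*(-5)))²/4 = (-3 + (E + 5))²/4 = (-3 + (5 + E))²/4 = (2 + E)²/4)
o(j, R) = 30/(43*j) (o(j, R) = 1/((-43)*((j*(-1/30)))) = -(-30/j)/43 = -(-30)/(43*j) = 30/(43*j))
1/(o(31, c(-4, N(-2))) + 14) = 1/((30/43)/31 + 14) = 1/((30/43)*(1/31) + 14) = 1/(30/1333 + 14) = 1/(18692/1333) = 1333/18692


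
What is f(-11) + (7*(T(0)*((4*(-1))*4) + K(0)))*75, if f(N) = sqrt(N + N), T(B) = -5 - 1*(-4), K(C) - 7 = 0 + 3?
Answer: 13650 + I*sqrt(22) ≈ 13650.0 + 4.6904*I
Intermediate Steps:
K(C) = 10 (K(C) = 7 + (0 + 3) = 7 + 3 = 10)
T(B) = -1 (T(B) = -5 + 4 = -1)
f(N) = sqrt(2)*sqrt(N) (f(N) = sqrt(2*N) = sqrt(2)*sqrt(N))
f(-11) + (7*(T(0)*((4*(-1))*4) + K(0)))*75 = sqrt(2)*sqrt(-11) + (7*(-4*(-1)*4 + 10))*75 = sqrt(2)*(I*sqrt(11)) + (7*(-(-4)*4 + 10))*75 = I*sqrt(22) + (7*(-1*(-16) + 10))*75 = I*sqrt(22) + (7*(16 + 10))*75 = I*sqrt(22) + (7*26)*75 = I*sqrt(22) + 182*75 = I*sqrt(22) + 13650 = 13650 + I*sqrt(22)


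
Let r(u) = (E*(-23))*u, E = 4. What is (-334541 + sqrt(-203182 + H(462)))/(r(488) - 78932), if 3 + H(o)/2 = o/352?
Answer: 334541/123828 - I*sqrt(3250966)/495312 ≈ 2.7017 - 0.0036402*I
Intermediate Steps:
H(o) = -6 + o/176 (H(o) = -6 + 2*(o/352) = -6 + o/176)
r(u) = -92*u (r(u) = (4*(-23))*u = -92*u)
(-334541 + sqrt(-203182 + H(462)))/(r(488) - 78932) = (-334541 + sqrt(-203182 + (-6 + (1/176)*462)))/(-92*488 - 78932) = (-334541 + sqrt(-203182 + (-6 + 21/8)))/(-44896 - 78932) = (-334541 + sqrt(-203182 - 27/8))/(-123828) = (-334541 + sqrt(-1625483/8))*(-1/123828) = (-334541 + I*sqrt(3250966)/4)*(-1/123828) = 334541/123828 - I*sqrt(3250966)/495312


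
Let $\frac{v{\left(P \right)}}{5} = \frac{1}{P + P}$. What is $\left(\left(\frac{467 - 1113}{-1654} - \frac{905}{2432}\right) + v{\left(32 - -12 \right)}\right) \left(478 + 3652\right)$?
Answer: $\frac{3438536815}{11061952} \approx 310.84$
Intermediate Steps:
$v{\left(P \right)} = \frac{5}{2 P}$ ($v{\left(P \right)} = \frac{5}{P + P} = \frac{5}{2 P}$)
$\left(\left(\frac{467 - 1113}{-1654} - \frac{905}{2432}\right) + v{\left(32 - -12 \right)}\right) \left(478 + 3652\right) = \left(\left(\frac{467 - 1113}{-1654} - \frac{905}{2432}\right) + \frac{5}{2 \left(32 - -12\right)}\right) \left(478 + 3652\right) = \left(\left(\left(-646\right) \left(- \frac{1}{1654}\right) - \frac{905}{2432}\right) + \frac{5}{2 \left(32 + 12\right)}\right) 4130 = \left(\left(\frac{323}{827} - \frac{905}{2432}\right) + \frac{5}{2 \cdot 44}\right) 4130 = \left(\frac{37101}{2011264} + \frac{5}{2} \cdot \frac{1}{44}\right) 4130 = \left(\frac{37101}{2011264} + \frac{5}{88}\right) 4130 = \frac{1665151}{22123904} \cdot 4130 = \frac{3438536815}{11061952}$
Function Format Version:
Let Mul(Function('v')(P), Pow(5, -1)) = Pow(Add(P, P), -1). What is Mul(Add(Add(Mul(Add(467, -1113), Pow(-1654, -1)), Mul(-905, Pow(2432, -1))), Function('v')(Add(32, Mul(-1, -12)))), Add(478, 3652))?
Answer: Rational(3438536815, 11061952) ≈ 310.84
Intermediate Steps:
Function('v')(P) = Mul(Rational(5, 2), Pow(P, -1)) (Function('v')(P) = Mul(5, Pow(Add(P, P), -1)) = Mul(5, Pow(Mul(2, P), -1)) = Mul(5, Mul(Rational(1, 2), Pow(P, -1))) = Mul(Rational(5, 2), Pow(P, -1)))
Mul(Add(Add(Mul(Add(467, -1113), Pow(-1654, -1)), Mul(-905, Pow(2432, -1))), Function('v')(Add(32, Mul(-1, -12)))), Add(478, 3652)) = Mul(Add(Add(Mul(Add(467, -1113), Pow(-1654, -1)), Mul(-905, Pow(2432, -1))), Mul(Rational(5, 2), Pow(Add(32, Mul(-1, -12)), -1))), Add(478, 3652)) = Mul(Add(Add(Mul(-646, Rational(-1, 1654)), Mul(-905, Rational(1, 2432))), Mul(Rational(5, 2), Pow(Add(32, 12), -1))), 4130) = Mul(Add(Add(Rational(323, 827), Rational(-905, 2432)), Mul(Rational(5, 2), Pow(44, -1))), 4130) = Mul(Add(Rational(37101, 2011264), Mul(Rational(5, 2), Rational(1, 44))), 4130) = Mul(Add(Rational(37101, 2011264), Rational(5, 88)), 4130) = Mul(Rational(1665151, 22123904), 4130) = Rational(3438536815, 11061952)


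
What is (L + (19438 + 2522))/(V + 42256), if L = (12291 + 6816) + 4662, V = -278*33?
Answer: 45729/33082 ≈ 1.3823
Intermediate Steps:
V = -9174
L = 23769 (L = 19107 + 4662 = 23769)
(L + (19438 + 2522))/(V + 42256) = (23769 + (19438 + 2522))/(-9174 + 42256) = (23769 + 21960)/33082 = 45729*(1/33082) = 45729/33082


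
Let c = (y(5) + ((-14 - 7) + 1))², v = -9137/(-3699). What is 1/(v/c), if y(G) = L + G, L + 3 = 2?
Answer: 946944/9137 ≈ 103.64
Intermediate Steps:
L = -1 (L = -3 + 2 = -1)
y(G) = -1 + G
v = 9137/3699 (v = -9137*(-1/3699) = 9137/3699 ≈ 2.4701)
c = 256 (c = ((-1 + 5) + ((-14 - 7) + 1))² = (4 + (-21 + 1))² = (4 - 20)² = (-16)² = 256)
1/(v/c) = 1/((9137/3699)/256) = 1/((9137/3699)*(1/256)) = 1/(9137/946944) = 946944/9137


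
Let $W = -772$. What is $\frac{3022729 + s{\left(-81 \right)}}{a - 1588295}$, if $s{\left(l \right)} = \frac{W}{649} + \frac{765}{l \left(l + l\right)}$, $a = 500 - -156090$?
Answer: $- \frac{2860232064007}{1354739402610} \approx -2.1113$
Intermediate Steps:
$a = 156590$ ($a = 500 + 156090 = 156590$)
$s{\left(l \right)} = - \frac{772}{649} + \frac{765}{2 l^{2}}$ ($s{\left(l \right)} = - \frac{772}{649} + \frac{765}{l \left(l + l\right)} = \left(-772\right) \frac{1}{649} + \frac{765}{l 2 l} = - \frac{772}{649} + \frac{765}{2 l^{2}}$)
$\frac{3022729 + s{\left(-81 \right)}}{a - 1588295} = \frac{3022729 - \left(\frac{772}{649} - \frac{765}{2 \cdot 6561}\right)}{156590 - 1588295} = \frac{3022729 + \left(- \frac{772}{649} + \frac{765}{2} \cdot \frac{1}{6561}\right)}{-1431705} = \left(3022729 + \left(- \frac{772}{649} + \frac{85}{1458}\right)\right) \left(- \frac{1}{1431705}\right) = \left(3022729 - \frac{1070411}{946242}\right) \left(- \frac{1}{1431705}\right) = \frac{2860232064007}{946242} \left(- \frac{1}{1431705}\right) = - \frac{2860232064007}{1354739402610}$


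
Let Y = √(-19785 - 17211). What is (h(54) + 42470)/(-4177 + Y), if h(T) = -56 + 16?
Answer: -35446022/3496865 - 16972*I*√9249/3496865 ≈ -10.137 - 0.46677*I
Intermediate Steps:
Y = 2*I*√9249 (Y = √(-36996) = 2*I*√9249 ≈ 192.34*I)
h(T) = -40
(h(54) + 42470)/(-4177 + Y) = (-40 + 42470)/(-4177 + 2*I*√9249) = 42430/(-4177 + 2*I*√9249)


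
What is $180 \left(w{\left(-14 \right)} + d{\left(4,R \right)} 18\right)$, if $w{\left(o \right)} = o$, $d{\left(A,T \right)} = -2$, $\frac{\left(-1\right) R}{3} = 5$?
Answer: $-9000$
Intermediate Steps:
$R = -15$ ($R = \left(-3\right) 5 = -15$)
$180 \left(w{\left(-14 \right)} + d{\left(4,R \right)} 18\right) = 180 \left(-14 - 36\right) = 180 \left(-50\right) = -9000$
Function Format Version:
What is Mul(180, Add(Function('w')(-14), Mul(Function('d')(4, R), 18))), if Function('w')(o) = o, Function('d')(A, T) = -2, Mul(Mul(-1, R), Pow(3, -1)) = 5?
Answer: -9000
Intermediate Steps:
R = -15 (R = Mul(-3, 5) = -15)
Mul(180, Add(Function('w')(-14), Mul(Function('d')(4, R), 18))) = Mul(180, Add(-14, Mul(-2, 18))) = Mul(180, Add(-14, -36)) = Mul(180, -50) = -9000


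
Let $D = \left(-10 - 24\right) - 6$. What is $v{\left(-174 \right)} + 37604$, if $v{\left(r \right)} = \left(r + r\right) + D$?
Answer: $37216$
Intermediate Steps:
$D = -40$ ($D = -34 - 6 = -40$)
$v{\left(r \right)} = -40 + 2 r$ ($v{\left(r \right)} = \left(r + r\right) - 40 = 2 r - 40 = -40 + 2 r$)
$v{\left(-174 \right)} + 37604 = \left(-40 + 2 \left(-174\right)\right) + 37604 = \left(-40 - 348\right) + 37604 = -388 + 37604 = 37216$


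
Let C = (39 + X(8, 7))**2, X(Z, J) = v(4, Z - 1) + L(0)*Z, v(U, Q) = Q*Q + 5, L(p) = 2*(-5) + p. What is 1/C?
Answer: 1/169 ≈ 0.0059172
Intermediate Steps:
L(p) = -10 + p
v(U, Q) = 5 + Q**2 (v(U, Q) = Q**2 + 5 = 5 + Q**2)
X(Z, J) = 5 + (-1 + Z)**2 - 10*Z (X(Z, J) = (5 + (Z - 1)**2) + (-10 + 0)*Z = (5 + (-1 + Z)**2) - 10*Z = 5 + (-1 + Z)**2 - 10*Z)
C = 169 (C = (39 + (6 + 8**2 - 12*8))**2 = (39 + (6 + 64 - 96))**2 = (39 - 26)**2 = 13**2 = 169)
1/C = 1/169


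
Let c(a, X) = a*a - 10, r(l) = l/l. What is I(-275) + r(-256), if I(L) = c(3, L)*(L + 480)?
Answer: -204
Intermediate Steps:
r(l) = 1
c(a, X) = -10 + a² (c(a, X) = a² - 10 = -10 + a²)
I(L) = -480 - L (I(L) = (-10 + 3²)*(L + 480) = (-10 + 9)*(480 + L) = -(480 + L) = -480 - L)
I(-275) + r(-256) = (-480 - 1*(-275)) + 1 = (-480 + 275) + 1 = -205 + 1 = -204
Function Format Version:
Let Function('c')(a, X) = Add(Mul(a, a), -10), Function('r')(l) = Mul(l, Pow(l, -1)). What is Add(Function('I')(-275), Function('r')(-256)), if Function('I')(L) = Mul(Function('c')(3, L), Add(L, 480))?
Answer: -204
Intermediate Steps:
Function('r')(l) = 1
Function('c')(a, X) = Add(-10, Pow(a, 2)) (Function('c')(a, X) = Add(Pow(a, 2), -10) = Add(-10, Pow(a, 2)))
Function('I')(L) = Add(-480, Mul(-1, L)) (Function('I')(L) = Mul(Add(-10, Pow(3, 2)), Add(L, 480)) = Mul(Add(-10, 9), Add(480, L)) = Mul(-1, Add(480, L)) = Add(-480, Mul(-1, L)))
Add(Function('I')(-275), Function('r')(-256)) = Add(Add(-480, Mul(-1, -275)), 1) = Add(Add(-480, 275), 1) = Add(-205, 1) = -204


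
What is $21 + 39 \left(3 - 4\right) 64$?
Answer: $-2475$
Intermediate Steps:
$21 + 39 \left(3 - 4\right) 64 = 21 + 39 \left(-1\right) 64 = 21 - 2496 = -2475$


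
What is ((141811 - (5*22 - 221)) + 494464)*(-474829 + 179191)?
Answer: -188139884268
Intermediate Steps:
((141811 - (5*22 - 221)) + 494464)*(-474829 + 179191) = ((141811 - (110 - 221)) + 494464)*(-295638) = ((141811 - 1*(-111)) + 494464)*(-295638) = ((141811 + 111) + 494464)*(-295638) = (141922 + 494464)*(-295638) = 636386*(-295638) = -188139884268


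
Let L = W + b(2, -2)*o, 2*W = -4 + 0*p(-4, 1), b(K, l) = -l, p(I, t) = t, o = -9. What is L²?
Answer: 400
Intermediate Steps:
W = -2 (W = (-4 + 0*1)/2 = (-4 + 0)/2 = (½)*(-4) = -2)
L = -20 (L = -2 - 1*(-2)*(-9) = -2 + 2*(-9) = -2 - 18 = -20)
L² = (-20)² = 400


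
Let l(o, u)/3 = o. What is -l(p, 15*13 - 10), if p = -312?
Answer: 936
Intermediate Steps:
l(o, u) = 3*o
-l(p, 15*13 - 10) = -3*(-312) = -1*(-936) = 936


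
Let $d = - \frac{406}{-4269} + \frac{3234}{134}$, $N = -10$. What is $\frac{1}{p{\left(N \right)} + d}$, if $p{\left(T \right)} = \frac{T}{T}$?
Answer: $\frac{286023}{7216198} \approx 0.039636$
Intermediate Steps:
$d = \frac{6930175}{286023}$ ($d = \left(-406\right) \left(- \frac{1}{4269}\right) + 3234 \cdot \frac{1}{134} = \frac{406}{4269} + \frac{1617}{67} = \frac{6930175}{286023} \approx 24.229$)
$p{\left(T \right)} = 1$
$\frac{1}{p{\left(N \right)} + d} = \frac{1}{1 + \frac{6930175}{286023}} = \frac{1}{\frac{7216198}{286023}} = \frac{286023}{7216198}$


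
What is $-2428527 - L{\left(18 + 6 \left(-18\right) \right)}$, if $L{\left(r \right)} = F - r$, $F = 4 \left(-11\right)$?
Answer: $-2428573$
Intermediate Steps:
$F = -44$
$L{\left(r \right)} = -44 - r$
$-2428527 - L{\left(18 + 6 \left(-18\right) \right)} = -2428527 - \left(-44 - \left(18 + 6 \left(-18\right)\right)\right) = -2428527 - \left(-44 - \left(18 - 108\right)\right) = -2428527 - \left(-44 - -90\right) = -2428527 - \left(-44 + 90\right) = -2428527 - 46 = -2428573$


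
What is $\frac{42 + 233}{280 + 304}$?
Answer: $\frac{275}{584} \approx 0.47089$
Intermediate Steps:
$\frac{42 + 233}{280 + 304} = \frac{275}{584}$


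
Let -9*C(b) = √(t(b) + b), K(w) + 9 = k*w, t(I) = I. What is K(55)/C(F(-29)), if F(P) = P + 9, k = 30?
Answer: 14769*I*√10/20 ≈ 2335.2*I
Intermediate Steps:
K(w) = -9 + 30*w
F(P) = 9 + P
C(b) = -√2*√b/9 (C(b) = -√(b + b)/9 = -√2*√b/9)
K(55)/C(F(-29)) = (-9 + 30*55)/((-√2*√(9 - 29)/9)) = (-9 + 1650)/((-√2*√(-20)/9)) = 1641/((-√2*2*I*√5/9)) = 1641/((-2*I*√10/9)) = 1641*(9*I*√10/20) = 14769*I*√10/20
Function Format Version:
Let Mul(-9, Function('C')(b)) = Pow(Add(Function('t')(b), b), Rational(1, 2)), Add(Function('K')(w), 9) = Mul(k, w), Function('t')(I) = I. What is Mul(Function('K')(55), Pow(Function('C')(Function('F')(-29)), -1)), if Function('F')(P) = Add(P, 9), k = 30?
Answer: Mul(Rational(14769, 20), I, Pow(10, Rational(1, 2))) ≈ Mul(2335.2, I)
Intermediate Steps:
Function('K')(w) = Add(-9, Mul(30, w))
Function('F')(P) = Add(9, P)
Function('C')(b) = Mul(Rational(-1, 9), Pow(2, Rational(1, 2)), Pow(b, Rational(1, 2))) (Function('C')(b) = Mul(Rational(-1, 9), Pow(Add(b, b), Rational(1, 2))) = Mul(Rational(-1, 9), Pow(Mul(2, b), Rational(1, 2))) = Mul(Rational(-1, 9), Mul(Pow(2, Rational(1, 2)), Pow(b, Rational(1, 2)))) = Mul(Rational(-1, 9), Pow(2, Rational(1, 2)), Pow(b, Rational(1, 2))))
Mul(Function('K')(55), Pow(Function('C')(Function('F')(-29)), -1)) = Mul(Add(-9, Mul(30, 55)), Pow(Mul(Rational(-1, 9), Pow(2, Rational(1, 2)), Pow(Add(9, -29), Rational(1, 2))), -1)) = Mul(Add(-9, 1650), Pow(Mul(Rational(-1, 9), Pow(2, Rational(1, 2)), Pow(-20, Rational(1, 2))), -1)) = Mul(1641, Pow(Mul(Rational(-1, 9), Pow(2, Rational(1, 2)), Mul(2, I, Pow(5, Rational(1, 2)))), -1)) = Mul(1641, Pow(Mul(Rational(-2, 9), I, Pow(10, Rational(1, 2))), -1)) = Mul(1641, Mul(Rational(9, 20), I, Pow(10, Rational(1, 2)))) = Mul(Rational(14769, 20), I, Pow(10, Rational(1, 2)))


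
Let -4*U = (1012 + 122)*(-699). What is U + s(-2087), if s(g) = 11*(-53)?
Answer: 395167/2 ≈ 1.9758e+5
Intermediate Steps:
s(g) = -583
U = 396333/2 (U = -(1012 + 122)*(-699)/4 = -567*(-699)/2 = -¼*(-792666) = 396333/2 ≈ 1.9817e+5)
U + s(-2087) = 396333/2 - 583 = 395167/2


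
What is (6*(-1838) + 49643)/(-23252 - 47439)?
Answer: -38615/70691 ≈ -0.54625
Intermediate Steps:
(6*(-1838) + 49643)/(-23252 - 47439) = (-11028 + 49643)/(-70691) = 38615*(-1/70691) = -38615/70691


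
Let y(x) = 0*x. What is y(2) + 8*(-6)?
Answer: -48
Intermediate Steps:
y(x) = 0
y(2) + 8*(-6) = 0 + 8*(-6) = 0 - 48 = -48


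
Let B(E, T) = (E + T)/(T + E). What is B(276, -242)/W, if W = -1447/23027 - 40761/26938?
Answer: -620301326/977582833 ≈ -0.63453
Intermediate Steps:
B(E, T) = 1 (B(E, T) = (E + T)/(E + T) = 1)
W = -977582833/620301326 (W = -1447*1/23027 - 40761*1/26938 = -1447/23027 - 40761/26938 = -977582833/620301326 ≈ -1.5760)
B(276, -242)/W = 1/(-977582833/620301326) = 1*(-620301326/977582833) = -620301326/977582833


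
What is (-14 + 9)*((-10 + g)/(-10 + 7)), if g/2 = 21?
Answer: 160/3 ≈ 53.333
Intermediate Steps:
g = 42 (g = 2*21 = 42)
(-14 + 9)*((-10 + g)/(-10 + 7)) = (-14 + 9)*((-10 + 42)/(-10 + 7)) = -160/(-3) = -160*(-1)/3 = -5*(-32/3) = 160/3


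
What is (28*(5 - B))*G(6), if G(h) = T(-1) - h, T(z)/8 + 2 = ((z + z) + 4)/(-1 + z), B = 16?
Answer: 9240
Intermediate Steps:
T(z) = -16 + 8*(4 + 2*z)/(-1 + z) (T(z) = -16 + 8*(((z + z) + 4)/(-1 + z)) = -16 + 8*((2*z + 4)/(-1 + z)) = -16 + 8*((4 + 2*z)/(-1 + z)) = -16 + 8*(4 + 2*z)/(-1 + z))
G(h) = -24 - h (G(h) = 48/(-1 - 1) - h = 48/(-2) - h = 48*(-½) - h = -24 - h)
(28*(5 - B))*G(6) = (28*(5 - 1*16))*(-24 - 1*6) = (28*(5 - 16))*(-24 - 6) = (28*(-11))*(-30) = -308*(-30) = 9240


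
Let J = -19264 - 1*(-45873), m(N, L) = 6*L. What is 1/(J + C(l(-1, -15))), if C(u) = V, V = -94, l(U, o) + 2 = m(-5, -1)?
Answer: 1/26515 ≈ 3.7714e-5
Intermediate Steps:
l(U, o) = -8 (l(U, o) = -2 + 6*(-1) = -2 - 6 = -8)
C(u) = -94
J = 26609 (J = -19264 + 45873 = 26609)
1/(J + C(l(-1, -15))) = 1/(26609 - 94) = 1/26515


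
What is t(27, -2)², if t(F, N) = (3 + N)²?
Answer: 1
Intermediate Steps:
t(27, -2)² = ((3 - 2)²)² = (1²)² = 1² = 1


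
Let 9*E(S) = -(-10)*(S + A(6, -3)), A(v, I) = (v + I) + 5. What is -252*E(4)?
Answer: -3360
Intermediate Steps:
A(v, I) = 5 + I + v (A(v, I) = (I + v) + 5 = 5 + I + v)
E(S) = 80/9 + 10*S/9 (E(S) = (-(-10)*(S + (5 - 3 + 6)))/9 = (-(-10)*(S + 8))/9 = (-(-10)*(8 + S))/9 = (-(-80 - 10*S))/9 = (80 + 10*S)/9 = 80/9 + 10*S/9)
-252*E(4) = -252*(80/9 + (10/9)*4) = -252*(80/9 + 40/9) = -252*40/3 = -3360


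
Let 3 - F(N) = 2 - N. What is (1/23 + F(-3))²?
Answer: 2025/529 ≈ 3.8280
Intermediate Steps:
F(N) = 1 + N (F(N) = 3 - (2 - N) = 3 + (-2 + N) = 1 + N)
(1/23 + F(-3))² = (1/23 + (1 - 3))² = (1/23 - 2)² = (-45/23)² = 2025/529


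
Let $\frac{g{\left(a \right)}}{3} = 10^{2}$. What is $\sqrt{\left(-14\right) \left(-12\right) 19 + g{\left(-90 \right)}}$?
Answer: $6 \sqrt{97} \approx 59.093$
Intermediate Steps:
$g{\left(a \right)} = 300$ ($g{\left(a \right)} = 3 \cdot 10^{2} = 3 \cdot 100 = 300$)
$\sqrt{\left(-14\right) \left(-12\right) 19 + g{\left(-90 \right)}} = \sqrt{\left(-14\right) \left(-12\right) 19 + 300} = \sqrt{168 \cdot 19 + 300} = \sqrt{3192 + 300} = \sqrt{3492} = 6 \sqrt{97}$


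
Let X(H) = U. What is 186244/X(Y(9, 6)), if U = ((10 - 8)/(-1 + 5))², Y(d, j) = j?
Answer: 744976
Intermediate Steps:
U = ¼ (U = (2/4)² = (2*(¼))² = (½)² = ¼ ≈ 0.25000)
X(H) = ¼
186244/X(Y(9, 6)) = 186244/(¼) = 186244*4 = 744976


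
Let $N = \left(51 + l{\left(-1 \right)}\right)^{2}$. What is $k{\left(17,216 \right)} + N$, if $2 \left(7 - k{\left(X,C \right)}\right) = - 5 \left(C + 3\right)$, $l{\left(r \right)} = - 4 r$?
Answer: $\frac{7159}{2} \approx 3579.5$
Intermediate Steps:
$k{\left(X,C \right)} = \frac{29}{2} + \frac{5 C}{2}$ ($k{\left(X,C \right)} = 7 - \frac{\left(-5\right) \left(C + 3\right)}{2} = 7 - \frac{\left(-5\right) \left(3 + C\right)}{2} = 7 - \frac{-15 - 5 C}{2} = 7 + \left(\frac{15}{2} + \frac{5 C}{2}\right) = \frac{29}{2} + \frac{5 C}{2}$)
$N = 3025$ ($N = \left(51 - -4\right)^{2} = \left(51 + 4\right)^{2} = 55^{2} = 3025$)
$k{\left(17,216 \right)} + N = \left(\frac{29}{2} + \frac{5}{2} \cdot 216\right) + 3025 = \left(\frac{29}{2} + 540\right) + 3025 = \frac{1109}{2} + 3025 = \frac{7159}{2}$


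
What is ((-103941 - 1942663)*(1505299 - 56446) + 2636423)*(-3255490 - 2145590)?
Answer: 16015421271226092120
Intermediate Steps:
((-103941 - 1942663)*(1505299 - 56446) + 2636423)*(-3255490 - 2145590) = (-2046604*1448853 + 2636423)*(-5401080) = (-2965228345212 + 2636423)*(-5401080) = -2965225708789*(-5401080) = 16015421271226092120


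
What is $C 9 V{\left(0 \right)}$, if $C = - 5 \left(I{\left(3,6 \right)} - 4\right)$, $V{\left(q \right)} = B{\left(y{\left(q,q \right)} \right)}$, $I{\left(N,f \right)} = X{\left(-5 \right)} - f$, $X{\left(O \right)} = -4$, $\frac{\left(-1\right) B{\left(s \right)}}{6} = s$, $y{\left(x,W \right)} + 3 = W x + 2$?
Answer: $3780$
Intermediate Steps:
$y{\left(x,W \right)} = -1 + W x$ ($y{\left(x,W \right)} = -3 + \left(W x + 2\right) = -3 + \left(2 + W x\right) = -1 + W x$)
$B{\left(s \right)} = - 6 s$
$I{\left(N,f \right)} = -4 - f$
$V{\left(q \right)} = 6 - 6 q^{2}$ ($V{\left(q \right)} = - 6 \left(-1 + q q\right) = - 6 \left(-1 + q^{2}\right) = 6 - 6 q^{2}$)
$C = 70$ ($C = - 5 \left(\left(-4 - 6\right) - 4\right) = - 5 \left(-10 - 4\right) = \left(-5\right) \left(-14\right) = 70$)
$C 9 V{\left(0 \right)} = 70 \cdot 9 \left(6 - 6 \cdot 0^{2}\right) = 630 \left(6 - 0\right) = 630 \left(6 + 0\right) = 630 \cdot 6 = 3780$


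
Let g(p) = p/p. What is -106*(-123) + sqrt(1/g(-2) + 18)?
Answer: 13038 + sqrt(19) ≈ 13042.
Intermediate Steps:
g(p) = 1
-106*(-123) + sqrt(1/g(-2) + 18) = -106*(-123) + sqrt(1/1 + 18) = 13038 + sqrt(1 + 18) = 13038 + sqrt(19)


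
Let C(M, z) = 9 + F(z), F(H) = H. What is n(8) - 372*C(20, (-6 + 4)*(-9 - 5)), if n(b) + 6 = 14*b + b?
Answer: -13650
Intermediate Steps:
n(b) = -6 + 15*b (n(b) = -6 + (14*b + b) = -6 + 15*b)
C(M, z) = 9 + z
n(8) - 372*C(20, (-6 + 4)*(-9 - 5)) = (-6 + 15*8) - 372*(9 + (-6 + 4)*(-9 - 5)) = (-6 + 120) - 372*(9 - 2*(-14)) = 114 - 372*(9 + 28) = 114 - 372*37 = 114 - 13764 = -13650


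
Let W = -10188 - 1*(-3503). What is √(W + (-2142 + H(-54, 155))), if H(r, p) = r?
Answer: I*√8881 ≈ 94.239*I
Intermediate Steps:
W = -6685 (W = -10188 + 3503 = -6685)
√(W + (-2142 + H(-54, 155))) = √(-6685 + (-2142 - 54)) = √(-6685 - 2196) = √(-8881) = I*√8881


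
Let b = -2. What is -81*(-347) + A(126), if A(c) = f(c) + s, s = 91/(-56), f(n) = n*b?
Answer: 222827/8 ≈ 27853.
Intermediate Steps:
f(n) = -2*n (f(n) = n*(-2) = -2*n)
s = -13/8 (s = 91*(-1/56) = -13/8 ≈ -1.6250)
A(c) = -13/8 - 2*c (A(c) = -2*c - 13/8 = -13/8 - 2*c)
-81*(-347) + A(126) = -81*(-347) + (-13/8 - 2*126) = 28107 + (-13/8 - 252) = 28107 - 2029/8 = 222827/8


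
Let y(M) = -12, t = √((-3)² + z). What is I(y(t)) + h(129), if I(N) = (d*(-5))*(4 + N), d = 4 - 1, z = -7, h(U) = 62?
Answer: 182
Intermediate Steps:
d = 3
t = √2 (t = √((-3)² - 7) = √(9 - 7) = √2 ≈ 1.4142)
I(N) = -60 - 15*N (I(N) = (3*(-5))*(4 + N) = -15*(4 + N) = -60 - 15*N)
I(y(t)) + h(129) = (-60 - 15*(-12)) + 62 = (-60 + 180) + 62 = 120 + 62 = 182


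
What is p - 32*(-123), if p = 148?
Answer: 4084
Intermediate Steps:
p - 32*(-123) = 148 - 32*(-123) = 148 + 3936 = 4084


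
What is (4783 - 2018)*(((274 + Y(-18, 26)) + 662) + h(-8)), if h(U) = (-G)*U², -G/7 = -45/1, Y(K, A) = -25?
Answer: -53223485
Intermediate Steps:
G = 315 (G = -(-315)/1 = -(-315) = -7*(-45) = 315)
h(U) = -315*U² (h(U) = (-1*315)*U² = -315*U²)
(4783 - 2018)*(((274 + Y(-18, 26)) + 662) + h(-8)) = (4783 - 2018)*(((274 - 25) + 662) - 315*(-8)²) = 2765*((249 + 662) - 315*64) = 2765*(911 - 20160) = 2765*(-19249) = -53223485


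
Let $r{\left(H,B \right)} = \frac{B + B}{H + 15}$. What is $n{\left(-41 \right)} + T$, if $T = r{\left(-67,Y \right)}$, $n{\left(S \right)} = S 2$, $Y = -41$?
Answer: $- \frac{2091}{26} \approx -80.423$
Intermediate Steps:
$r{\left(H,B \right)} = \frac{2 B}{15 + H}$
$n{\left(S \right)} = 2 S$
$T = \frac{41}{26}$ ($T = 2 \left(-41\right) \frac{1}{15 - 67} = 2 \left(-41\right) \frac{1}{-52} = 2 \left(-41\right) \left(- \frac{1}{52}\right) = \frac{41}{26} \approx 1.5769$)
$n{\left(-41 \right)} + T = 2 \left(-41\right) + \frac{41}{26} = -82 + \frac{41}{26} = - \frac{2091}{26}$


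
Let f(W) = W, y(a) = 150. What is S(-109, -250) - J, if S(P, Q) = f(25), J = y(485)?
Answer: -125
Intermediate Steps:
J = 150
S(P, Q) = 25
S(-109, -250) - J = 25 - 1*150 = 25 - 150 = -125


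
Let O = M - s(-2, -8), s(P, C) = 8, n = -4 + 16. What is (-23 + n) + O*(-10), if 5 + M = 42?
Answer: -301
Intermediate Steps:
M = 37 (M = -5 + 42 = 37)
n = 12
O = 29 (O = 37 - 1*8 = 37 - 8 = 29)
(-23 + n) + O*(-10) = (-23 + 12) + 29*(-10) = -11 - 290 = -301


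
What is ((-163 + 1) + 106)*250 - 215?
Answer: -14215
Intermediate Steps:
((-163 + 1) + 106)*250 - 215 = (-162 + 106)*250 - 215 = -56*250 - 215 = -14000 - 215 = -14215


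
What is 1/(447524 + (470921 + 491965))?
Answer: 1/1410410 ≈ 7.0901e-7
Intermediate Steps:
1/(447524 + (470921 + 491965)) = 1/(447524 + 962886) = 1/1410410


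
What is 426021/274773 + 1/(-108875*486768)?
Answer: 7525925949970409/4854035953806000 ≈ 1.5504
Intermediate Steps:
426021/274773 + 1/(-108875*486768) = 426021*(1/274773) - 1/108875*1/486768 = 142007/91591 - 1/52996866000 = 7525925949970409/4854035953806000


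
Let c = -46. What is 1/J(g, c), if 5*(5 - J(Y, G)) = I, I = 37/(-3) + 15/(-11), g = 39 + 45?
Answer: 165/1277 ≈ 0.12921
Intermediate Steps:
g = 84
I = -452/33 (I = 37*(-1/3) + 15*(-1/11) = -37/3 - 15/11 = -452/33 ≈ -13.697)
J(Y, G) = 1277/165 (J(Y, G) = 5 - 1/5*(-452/33) = 5 + 452/165 = 1277/165)
1/J(g, c) = 1/(1277/165) = 165/1277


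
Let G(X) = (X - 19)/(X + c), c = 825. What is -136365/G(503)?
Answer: -45273180/121 ≈ -3.7416e+5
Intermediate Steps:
G(X) = (-19 + X)/(825 + X) (G(X) = (X - 19)/(X + 825) = (-19 + X)/(825 + X))
-136365/G(503) = -136365*(825 + 503)/(-19 + 503) = -136365/(484/1328) = -136365/((1/1328)*484) = -136365/121/332 = -136365*332/121 = -45273180/121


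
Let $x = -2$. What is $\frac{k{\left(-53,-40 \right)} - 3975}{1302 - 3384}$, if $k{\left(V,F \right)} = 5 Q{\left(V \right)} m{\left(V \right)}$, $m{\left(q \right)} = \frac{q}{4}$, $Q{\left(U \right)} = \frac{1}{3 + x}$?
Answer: $\frac{16165}{8328} \approx 1.941$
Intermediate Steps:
$Q{\left(U \right)} = 1$ ($Q{\left(U \right)} = \frac{1}{3 - 2} = 1^{-1} = 1$)
$m{\left(q \right)} = \frac{q}{4}$ ($m{\left(q \right)} = q \frac{1}{4} = \frac{q}{4}$)
$k{\left(V,F \right)} = \frac{5 V}{4}$ ($k{\left(V,F \right)} = 5 \cdot 1 \frac{V}{4} = 5 \frac{V}{4} = \frac{5 V}{4}$)
$\frac{k{\left(-53,-40 \right)} - 3975}{1302 - 3384} = \frac{\frac{5}{4} \left(-53\right) - 3975}{1302 - 3384} = \frac{- \frac{265}{4} - 3975}{-2082} = \left(- \frac{16165}{4}\right) \left(- \frac{1}{2082}\right) = \frac{16165}{8328}$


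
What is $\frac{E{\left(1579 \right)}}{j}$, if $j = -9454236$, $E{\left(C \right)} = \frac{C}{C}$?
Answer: $- \frac{1}{9454236} \approx -1.0577 \cdot 10^{-7}$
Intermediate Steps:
$E{\left(C \right)} = 1$
$\frac{E{\left(1579 \right)}}{j} = 1 \frac{1}{-9454236} = 1 \left(- \frac{1}{9454236}\right) = - \frac{1}{9454236}$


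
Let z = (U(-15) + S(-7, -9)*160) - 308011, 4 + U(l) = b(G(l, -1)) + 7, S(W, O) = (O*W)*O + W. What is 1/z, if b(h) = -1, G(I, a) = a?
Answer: -1/399849 ≈ -2.5009e-6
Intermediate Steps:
S(W, O) = W + W*O² (S(W, O) = W*O² + W = W + W*O²)
U(l) = 2 (U(l) = -4 + (-1 + 7) = -4 + 6 = 2)
z = -399849 (z = (2 - 7*(1 + (-9)²)*160) - 308011 = (2 - 7*(1 + 81)*160) - 308011 = (2 - 7*82*160) - 308011 = (2 - 574*160) - 308011 = (2 - 91840) - 308011 = -91838 - 308011 = -399849)
1/z = 1/(-399849) = -1/399849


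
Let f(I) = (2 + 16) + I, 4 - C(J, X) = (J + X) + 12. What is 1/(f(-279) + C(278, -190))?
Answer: -1/357 ≈ -0.0028011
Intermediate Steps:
C(J, X) = -8 - J - X (C(J, X) = 4 - ((J + X) + 12) = 4 - (12 + J + X) = 4 + (-12 - J - X) = -8 - J - X)
f(I) = 18 + I
1/(f(-279) + C(278, -190)) = 1/((18 - 279) + (-8 - 1*278 - 1*(-190))) = 1/(-261 + (-8 - 278 + 190)) = 1/(-261 - 96) = 1/(-357) = -1/357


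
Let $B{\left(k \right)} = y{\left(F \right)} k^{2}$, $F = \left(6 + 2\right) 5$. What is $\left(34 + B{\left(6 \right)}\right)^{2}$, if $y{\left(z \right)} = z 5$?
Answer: $52330756$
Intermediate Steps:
$F = 40$ ($F = 8 \cdot 5 = 40$)
$y{\left(z \right)} = 5 z$
$B{\left(k \right)} = 200 k^{2}$ ($B{\left(k \right)} = 5 \cdot 40 k^{2} = 200 k^{2}$)
$\left(34 + B{\left(6 \right)}\right)^{2} = \left(34 + 200 \cdot 6^{2}\right)^{2} = \left(34 + 200 \cdot 36\right)^{2} = \left(34 + 7200\right)^{2} = 7234^{2} = 52330756$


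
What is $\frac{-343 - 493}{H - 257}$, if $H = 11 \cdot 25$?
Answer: $- \frac{418}{9} \approx -46.444$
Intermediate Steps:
$H = 275$
$\frac{-343 - 493}{H - 257} = \frac{-343 - 493}{275 - 257} = - \frac{836}{18} = \left(-836\right) \frac{1}{18} = - \frac{418}{9}$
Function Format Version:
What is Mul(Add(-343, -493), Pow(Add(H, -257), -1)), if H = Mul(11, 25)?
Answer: Rational(-418, 9) ≈ -46.444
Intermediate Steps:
H = 275
Mul(Add(-343, -493), Pow(Add(H, -257), -1)) = Mul(Add(-343, -493), Pow(Add(275, -257), -1)) = Mul(-836, Pow(18, -1)) = Mul(-836, Rational(1, 18)) = Rational(-418, 9)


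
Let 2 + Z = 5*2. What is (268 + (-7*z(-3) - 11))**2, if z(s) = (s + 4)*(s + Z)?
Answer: 49284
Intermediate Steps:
Z = 8 (Z = -2 + 5*2 = -2 + 10 = 8)
z(s) = (4 + s)*(8 + s) (z(s) = (s + 4)*(s + 8) = (4 + s)*(8 + s))
(268 + (-7*z(-3) - 11))**2 = (268 + (-7*(32 + (-3)**2 + 12*(-3)) - 11))**2 = (268 + (-7*(32 + 9 - 36) - 11))**2 = (268 + (-7*5 - 11))**2 = (268 + (-35 - 11))**2 = (268 - 46)**2 = 222**2 = 49284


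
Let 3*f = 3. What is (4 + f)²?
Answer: 25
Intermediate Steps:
f = 1 (f = (⅓)*3 = 1)
(4 + f)² = (4 + 1)² = 5² = 25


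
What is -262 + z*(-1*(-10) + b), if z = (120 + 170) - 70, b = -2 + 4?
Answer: 2378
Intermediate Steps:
b = 2
z = 220 (z = 290 - 70 = 220)
-262 + z*(-1*(-10) + b) = -262 + 220*(-1*(-10) + 2) = -262 + 220*(10 + 2) = -262 + 220*12 = -262 + 2640 = 2378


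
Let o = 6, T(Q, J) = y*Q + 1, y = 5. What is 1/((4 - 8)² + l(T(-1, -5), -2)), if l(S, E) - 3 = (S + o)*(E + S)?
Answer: ⅐ ≈ 0.14286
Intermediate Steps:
T(Q, J) = 1 + 5*Q (T(Q, J) = 5*Q + 1 = 1 + 5*Q)
l(S, E) = 3 + (6 + S)*(E + S) (l(S, E) = 3 + (S + 6)*(E + S) = 3 + (6 + S)*(E + S))
1/((4 - 8)² + l(T(-1, -5), -2)) = 1/((4 - 8)² + (3 + (1 + 5*(-1))² + 6*(-2) + 6*(1 + 5*(-1)) - 2*(1 + 5*(-1)))) = 1/((-4)² + (3 + (1 - 5)² - 12 + 6*(1 - 5) - 2*(1 - 5))) = 1/(16 + (3 + (-4)² - 12 + 6*(-4) - 2*(-4))) = 1/(16 + (3 + 16 - 12 - 24 + 8)) = 1/(16 - 9) = 1/7 = ⅐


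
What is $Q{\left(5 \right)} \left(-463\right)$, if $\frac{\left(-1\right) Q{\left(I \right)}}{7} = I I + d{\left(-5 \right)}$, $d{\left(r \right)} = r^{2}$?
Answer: $162050$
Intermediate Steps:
$Q{\left(I \right)} = -175 - 7 I^{2}$ ($Q{\left(I \right)} = - 7 \left(I I + \left(-5\right)^{2}\right) = - 7 \left(I^{2} + 25\right) = - 7 \left(25 + I^{2}\right) = -175 - 7 I^{2}$)
$Q{\left(5 \right)} \left(-463\right) = \left(-175 - 7 \cdot 5^{2}\right) \left(-463\right) = \left(-175 - 175\right) \left(-463\right) = \left(-350\right) \left(-463\right) = 162050$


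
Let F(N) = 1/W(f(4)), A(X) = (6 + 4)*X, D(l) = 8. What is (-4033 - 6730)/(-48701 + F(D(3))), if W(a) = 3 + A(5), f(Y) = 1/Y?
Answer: 570439/2581152 ≈ 0.22100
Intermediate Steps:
A(X) = 10*X
W(a) = 53 (W(a) = 3 + 10*5 = 3 + 50 = 53)
F(N) = 1/53
(-4033 - 6730)/(-48701 + F(D(3))) = (-4033 - 6730)/(-48701 + 1/53) = -10763/(-2581152/53) = -10763*(-53/2581152) = 570439/2581152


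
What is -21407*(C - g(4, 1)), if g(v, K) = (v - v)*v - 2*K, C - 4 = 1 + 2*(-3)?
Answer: -21407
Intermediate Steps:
C = -1 (C = 4 + (1 + 2*(-3)) = 4 + (1 - 6) = 4 - 5 = -1)
g(v, K) = -2*K (g(v, K) = 0*v - 2*K = 0 - 2*K = -2*K)
-21407*(C - g(4, 1)) = -21407*(-1 - (-2)) = -21407*(-1 - 1*(-2)) = -21407*(-1 + 2) = -21407*1 = -21407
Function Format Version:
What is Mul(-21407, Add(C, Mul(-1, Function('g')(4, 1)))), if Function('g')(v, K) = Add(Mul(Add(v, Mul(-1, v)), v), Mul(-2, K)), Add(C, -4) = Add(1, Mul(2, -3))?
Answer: -21407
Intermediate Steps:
C = -1 (C = Add(4, Add(1, Mul(2, -3))) = Add(4, Add(1, -6)) = Add(4, -5) = -1)
Function('g')(v, K) = Mul(-2, K) (Function('g')(v, K) = Add(Mul(0, v), Mul(-2, K)) = Add(0, Mul(-2, K)) = Mul(-2, K))
Mul(-21407, Add(C, Mul(-1, Function('g')(4, 1)))) = Mul(-21407, Add(-1, Mul(-1, Mul(-2, 1)))) = Mul(-21407, Add(-1, Mul(-1, -2))) = Mul(-21407, Add(-1, 2)) = Mul(-21407, 1) = -21407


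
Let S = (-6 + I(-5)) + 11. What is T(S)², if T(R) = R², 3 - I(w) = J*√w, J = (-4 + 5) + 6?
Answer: -29959 + 40544*I*√5 ≈ -29959.0 + 90659.0*I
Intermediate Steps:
J = 7 (J = 1 + 6 = 7)
I(w) = 3 - 7*√w
S = 8 - 7*I*√5 (S = (-6 + (3 - 7*I*√5)) + 11 = (-3 - 7*I*√5) + 11 = 8 - 7*I*√5 ≈ 8.0 - 15.652*I)
T(S)² = ((8 - 7*I*√5)²)² = (8 - 7*I*√5)⁴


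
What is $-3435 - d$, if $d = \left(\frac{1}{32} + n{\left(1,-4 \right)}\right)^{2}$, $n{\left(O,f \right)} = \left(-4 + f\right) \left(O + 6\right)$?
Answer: $- \frac{6725121}{1024} \approx -6567.5$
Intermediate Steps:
$n{\left(O,f \right)} = \left(-4 + f\right) \left(6 + O\right)$
$d = \frac{3207681}{1024}$ ($d = \left(\frac{1}{32} + \left(-24 - 4 + 6 \left(-4\right) + 1 \left(-4\right)\right)\right)^{2} = \left(\frac{1}{32} - 56\right)^{2} = \left(- \frac{1791}{32}\right)^{2} = \frac{3207681}{1024} \approx 3132.5$)
$-3435 - d = -3435 - \frac{3207681}{1024} = - \frac{6725121}{1024}$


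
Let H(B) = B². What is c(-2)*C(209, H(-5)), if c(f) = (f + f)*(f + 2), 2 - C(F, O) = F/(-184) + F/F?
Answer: 0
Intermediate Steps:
C(F, O) = 1 + F/184 (C(F, O) = 2 - (F/(-184) + F/F) = 2 - (F*(-1/184) + 1) = 2 - (-F/184 + 1) = 2 - (1 - F/184) = 2 + (-1 + F/184) = 1 + F/184)
c(f) = 2*f*(2 + f) (c(f) = (2*f)*(2 + f) = 2*f*(2 + f))
c(-2)*C(209, H(-5)) = (2*(-2)*(2 - 2))*(1 + (1/184)*209) = (2*(-2)*0)*(1 + 209/184) = 0*(393/184) = 0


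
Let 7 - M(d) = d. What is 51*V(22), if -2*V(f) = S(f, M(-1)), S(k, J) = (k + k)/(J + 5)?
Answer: -1122/13 ≈ -86.308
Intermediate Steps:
M(d) = 7 - d
S(k, J) = 2*k/(5 + J) (S(k, J) = (2*k)/(5 + J) = 2*k/(5 + J))
V(f) = -f/13 (V(f) = -f/(5 + (7 - 1*(-1))) = -f/(5 + (7 + 1)) = -f/(5 + 8) = -f/13)
51*V(22) = 51*(-1/13*22) = 51*(-22/13) = -1122/13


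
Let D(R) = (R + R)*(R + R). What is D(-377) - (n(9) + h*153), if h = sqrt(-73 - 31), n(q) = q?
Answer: 568507 - 306*I*sqrt(26) ≈ 5.6851e+5 - 1560.3*I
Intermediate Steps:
D(R) = 4*R**2 (D(R) = (2*R)*(2*R) = 4*R**2)
h = 2*I*sqrt(26) (h = sqrt(-104) = 2*I*sqrt(26) ≈ 10.198*I)
D(-377) - (n(9) + h*153) = 4*(-377)**2 - (9 + (2*I*sqrt(26))*153) = 4*142129 - (9 + 306*I*sqrt(26)) = 568516 + (-9 - 306*I*sqrt(26)) = 568507 - 306*I*sqrt(26)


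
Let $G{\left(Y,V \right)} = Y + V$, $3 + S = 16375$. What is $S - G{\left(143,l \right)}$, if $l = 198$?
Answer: $16031$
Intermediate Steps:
$S = 16372$ ($S = -3 + 16375 = 16372$)
$G{\left(Y,V \right)} = V + Y$
$S - G{\left(143,l \right)} = 16372 - \left(198 + 143\right) = 16372 - 341 = 16031$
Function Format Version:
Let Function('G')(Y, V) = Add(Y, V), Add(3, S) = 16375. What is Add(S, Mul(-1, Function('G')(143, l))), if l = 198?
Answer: 16031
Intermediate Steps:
S = 16372 (S = Add(-3, 16375) = 16372)
Function('G')(Y, V) = Add(V, Y)
Add(S, Mul(-1, Function('G')(143, l))) = Add(16372, Mul(-1, Add(198, 143))) = Add(16372, Mul(-1, 341)) = Add(16372, -341) = 16031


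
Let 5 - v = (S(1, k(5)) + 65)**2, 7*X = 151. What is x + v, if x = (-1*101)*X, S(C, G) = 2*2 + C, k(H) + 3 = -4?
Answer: -49516/7 ≈ -7073.7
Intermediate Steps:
X = 151/7 (X = (1/7)*151 = 151/7 ≈ 21.571)
k(H) = -7 (k(H) = -3 - 4 = -7)
S(C, G) = 4 + C
x = -15251/7 (x = -1*101*(151/7) = -101*151/7 = -15251/7 ≈ -2178.7)
v = -4895 (v = 5 - ((4 + 1) + 65)**2 = 5 - (5 + 65)**2 = 5 - 1*70**2 = 5 - 1*4900 = 5 - 4900 = -4895)
x + v = -15251/7 - 4895 = -49516/7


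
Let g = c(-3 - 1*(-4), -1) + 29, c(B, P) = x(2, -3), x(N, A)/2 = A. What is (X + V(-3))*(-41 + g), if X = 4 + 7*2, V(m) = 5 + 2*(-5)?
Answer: -234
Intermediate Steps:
x(N, A) = 2*A
c(B, P) = -6 (c(B, P) = 2*(-3) = -6)
g = 23 (g = -6 + 29 = 23)
V(m) = -5 (V(m) = 5 - 10 = -5)
X = 18 (X = 4 + 14 = 18)
(X + V(-3))*(-41 + g) = (18 - 5)*(-41 + 23) = 13*(-18) = -234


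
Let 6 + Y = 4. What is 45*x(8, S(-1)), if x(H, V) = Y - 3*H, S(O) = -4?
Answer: -1170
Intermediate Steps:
Y = -2 (Y = -6 + 4 = -2)
x(H, V) = -2 - 3*H
45*x(8, S(-1)) = 45*(-2 - 3*8) = 45*(-2 - 24) = 45*(-26) = -1170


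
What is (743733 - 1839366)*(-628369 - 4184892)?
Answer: 5273567589213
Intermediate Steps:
(743733 - 1839366)*(-628369 - 4184892) = -1095633*(-4813261) = 5273567589213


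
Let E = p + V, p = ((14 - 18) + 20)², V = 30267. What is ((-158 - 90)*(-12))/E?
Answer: 2976/30523 ≈ 0.097500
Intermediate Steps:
p = 256 (p = (-4 + 20)² = 16² = 256)
E = 30523 (E = 256 + 30267 = 30523)
((-158 - 90)*(-12))/E = ((-158 - 90)*(-12))/30523 = -248*(-12)*(1/30523) = 2976*(1/30523) = 2976/30523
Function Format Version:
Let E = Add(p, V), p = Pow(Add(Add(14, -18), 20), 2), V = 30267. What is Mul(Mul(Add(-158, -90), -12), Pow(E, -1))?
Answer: Rational(2976, 30523) ≈ 0.097500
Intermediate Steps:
p = 256 (p = Pow(Add(-4, 20), 2) = Pow(16, 2) = 256)
E = 30523 (E = Add(256, 30267) = 30523)
Mul(Mul(Add(-158, -90), -12), Pow(E, -1)) = Mul(Mul(Add(-158, -90), -12), Pow(30523, -1)) = Mul(Mul(-248, -12), Rational(1, 30523)) = Mul(2976, Rational(1, 30523)) = Rational(2976, 30523)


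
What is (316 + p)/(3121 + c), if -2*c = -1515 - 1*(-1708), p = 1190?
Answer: 3012/6049 ≈ 0.49793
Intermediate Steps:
c = -193/2 (c = -(-1515 - 1*(-1708))/2 = -(-1515 + 1708)/2 = -1/2*193 = -193/2 ≈ -96.500)
(316 + p)/(3121 + c) = (316 + 1190)/(3121 - 193/2) = 1506/(6049/2) = 1506*(2/6049) = 3012/6049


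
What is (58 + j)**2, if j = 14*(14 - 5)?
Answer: 33856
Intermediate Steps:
j = 126 (j = 14*9 = 126)
(58 + j)**2 = (58 + 126)**2 = 184**2 = 33856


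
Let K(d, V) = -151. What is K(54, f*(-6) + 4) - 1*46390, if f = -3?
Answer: -46541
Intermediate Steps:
K(54, f*(-6) + 4) - 1*46390 = -151 - 1*46390 = -151 - 46390 = -46541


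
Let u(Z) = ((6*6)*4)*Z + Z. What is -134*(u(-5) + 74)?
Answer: 87234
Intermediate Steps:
u(Z) = 145*Z (u(Z) = (36*4)*Z + Z = 144*Z + Z = 145*Z)
-134*(u(-5) + 74) = -134*(145*(-5) + 74) = -134*(-725 + 74) = -134*(-651) = 87234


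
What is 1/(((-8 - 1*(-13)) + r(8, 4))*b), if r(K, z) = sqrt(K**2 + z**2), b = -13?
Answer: 1/143 - 4*sqrt(5)/715 ≈ -0.0055165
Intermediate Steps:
1/(((-8 - 1*(-13)) + r(8, 4))*b) = 1/(((-8 - 1*(-13)) + sqrt(8**2 + 4**2))*(-13)) = 1/(((-8 + 13) + sqrt(64 + 16))*(-13)) = 1/((5 + sqrt(80))*(-13)) = 1/((5 + 4*sqrt(5))*(-13)) = 1/(-65 - 52*sqrt(5))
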